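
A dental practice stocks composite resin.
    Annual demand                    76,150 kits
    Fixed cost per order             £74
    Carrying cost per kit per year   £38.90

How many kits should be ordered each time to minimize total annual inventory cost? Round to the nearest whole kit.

538 kits

Q* = √(2·D·S / H) = √(2·76,150·74 / 38.9) = √289,722.4 ≈ 538.26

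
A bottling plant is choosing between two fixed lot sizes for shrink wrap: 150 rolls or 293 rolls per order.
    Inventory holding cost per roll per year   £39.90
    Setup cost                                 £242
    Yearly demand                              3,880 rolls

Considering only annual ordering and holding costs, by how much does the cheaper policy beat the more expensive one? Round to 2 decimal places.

£202.24

For each Q, cost = (D/Q)·S + (Q/2)·H.
TC(150) = (3,880/150)×242 + (150/2)×39.9 = £9,252.23
TC(293) = (3,880/293)×242 + (293/2)×39.9 = £9,049.99
|ΔTC| = |£9,252.23 − £9,049.99| = £202.24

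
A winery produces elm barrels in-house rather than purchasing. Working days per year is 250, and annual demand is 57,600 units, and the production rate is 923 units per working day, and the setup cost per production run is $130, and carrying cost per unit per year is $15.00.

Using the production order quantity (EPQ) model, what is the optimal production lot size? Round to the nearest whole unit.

1,153 units

Daily demand d = 57,600/250 = 230.400; p = 923; 1 − d/p = 0.75038
EPQ = √(2DS / (H(1 − d/p)))
    = √(2 × 57,600 × 130 / (15 × 0.75038)) ≈ 1,153.48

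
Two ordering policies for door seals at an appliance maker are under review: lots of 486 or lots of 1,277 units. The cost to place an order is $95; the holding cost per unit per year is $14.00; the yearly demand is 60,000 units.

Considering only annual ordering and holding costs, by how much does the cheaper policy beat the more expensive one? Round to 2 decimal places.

TC(Q) = (D/Q)S + (Q/2)H
TC(486) = (60,000/486)×95 + (486/2)×14 = $15,130.40
TC(1,277) = (60,000/1,277)×95 + (1,277/2)×14 = $13,402.59
|ΔTC| = |$15,130.40 − $13,402.59| = $1,727.81

$1,727.81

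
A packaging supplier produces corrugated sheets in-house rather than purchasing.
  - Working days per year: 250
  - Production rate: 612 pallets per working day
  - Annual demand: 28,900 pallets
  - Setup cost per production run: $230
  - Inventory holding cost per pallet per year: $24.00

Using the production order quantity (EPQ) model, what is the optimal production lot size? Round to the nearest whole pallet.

826 pallets

Daily demand d = 28,900/250 = 115.600; p = 612; 1 − d/p = 0.81111
EPQ = √(2DS / (H(1 − d/p)))
    = √(2 × 28,900 × 230 / (24 × 0.81111)) ≈ 826.38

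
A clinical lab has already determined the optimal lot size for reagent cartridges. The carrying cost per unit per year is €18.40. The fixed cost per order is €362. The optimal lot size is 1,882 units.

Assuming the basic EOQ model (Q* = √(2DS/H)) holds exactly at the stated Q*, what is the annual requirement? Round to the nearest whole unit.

90,016 units per year

EOQ relation: Q² = 2DS/H, so rearrange for the unknown.
D = Q²H / (2S) = 1,882² × 18.4 / (2 × 362) = 90,015.75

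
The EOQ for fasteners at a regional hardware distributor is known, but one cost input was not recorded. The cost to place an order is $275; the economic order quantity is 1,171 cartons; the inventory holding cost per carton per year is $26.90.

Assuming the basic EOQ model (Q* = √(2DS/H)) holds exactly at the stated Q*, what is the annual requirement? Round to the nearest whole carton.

Since Q* = (2DS/H)^½, squaring gives Q*²·H = 2DS.
D = Q²H / (2S) = 1,171² × 26.9 / (2 × 275) = 67,066.15

67,066 cartons per year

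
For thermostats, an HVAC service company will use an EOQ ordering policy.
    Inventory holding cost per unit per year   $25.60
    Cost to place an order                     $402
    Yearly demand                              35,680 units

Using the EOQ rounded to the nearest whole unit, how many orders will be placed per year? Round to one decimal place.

2DS/H = 2·35,680·402/25.6 = 1,120,575.00
EOQ = √1,120,575.00 ≈ 1,058.57 → Q = 1,059
Orders per year = D/Q = 35,680 / 1,059 = 33.692

33.7 orders per year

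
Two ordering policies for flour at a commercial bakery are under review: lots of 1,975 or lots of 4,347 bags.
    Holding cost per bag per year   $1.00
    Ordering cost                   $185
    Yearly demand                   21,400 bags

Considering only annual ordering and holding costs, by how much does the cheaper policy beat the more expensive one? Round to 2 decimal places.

Annual cost at Q: ordering D·S/Q plus holding Q·H/2.
TC(1,975) = (21,400/1,975)×185 + (1,975/2)×1 = $2,992.06
TC(4,347) = (21,400/4,347)×185 + (4,347/2)×1 = $3,084.24
Cheaper: Q = 1,975.  Difference = $92.19

$92.19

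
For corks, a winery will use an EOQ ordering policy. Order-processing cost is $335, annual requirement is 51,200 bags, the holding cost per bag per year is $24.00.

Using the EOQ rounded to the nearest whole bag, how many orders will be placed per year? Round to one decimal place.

42.8 orders per year

2DS/H = 2·51,200·335/24 = 1,429,333.33
EOQ = √1,429,333.33 ≈ 1,195.55 → Q = 1,196
N = D/Q = 51,200/1,196 ≈ 42.809 orders/yr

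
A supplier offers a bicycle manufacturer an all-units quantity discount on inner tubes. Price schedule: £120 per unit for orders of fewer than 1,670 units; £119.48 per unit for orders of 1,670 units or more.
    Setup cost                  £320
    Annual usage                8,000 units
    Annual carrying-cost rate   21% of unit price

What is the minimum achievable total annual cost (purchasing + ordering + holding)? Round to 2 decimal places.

£971,358.87

H₁ = 21%×£120 = £25.2000;  H₂ = 21%×£119.48 = £25.0908
EOQ₁ = √(2×8,000×320/25.2000) = 450.75  (< 1,670, feasible at tier 1)
EOQ₂ = √(2×8,000×320/25.0908) = 451.73  (< 1,670 → use Q = 1,670 at tier-2 price)
TC(tier 1 (EOQ₁), Q≈450.7) = £971,358.87
TC(tier 2, Q≈1,670.0) = £978,323.75
Minimum at tier 1 (EOQ₁): £971,358.87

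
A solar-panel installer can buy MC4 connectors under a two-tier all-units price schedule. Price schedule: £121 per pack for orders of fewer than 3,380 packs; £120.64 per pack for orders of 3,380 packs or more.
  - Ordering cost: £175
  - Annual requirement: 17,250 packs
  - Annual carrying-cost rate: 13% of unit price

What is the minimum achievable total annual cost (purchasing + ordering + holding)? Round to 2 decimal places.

H₁ = 13%×£121 = £15.7300;  H₂ = 13%×£120.64 = £15.6832
EOQ₁ = √(2×17,250×175/15.7300) = 619.53  (< 3,380, feasible at tier 1)
EOQ₂ = √(2×17,250×175/15.6832) = 620.46  (< 3,380 → use Q = 3,380 at tier-2 price)
TC(tier 1 (EOQ₁), Q≈619.5) = £2,096,995.25
TC(tier 2, Q≈3,380.0) = £2,108,437.73
Minimum at tier 1 (EOQ₁): £2,096,995.25

£2,096,995.25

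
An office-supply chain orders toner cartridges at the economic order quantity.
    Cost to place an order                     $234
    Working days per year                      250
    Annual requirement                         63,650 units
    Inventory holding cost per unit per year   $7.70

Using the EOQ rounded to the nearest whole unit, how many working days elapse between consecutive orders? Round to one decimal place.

7.7 days

2DS/H = 2·63,650·234/7.7 = 3,868,597.40
EOQ = √3,868,597.40 ≈ 1,966.88 → Q = 1,967 units
T = Q/D × 250 days = 1,967/63,650 × 250 = 7.726 days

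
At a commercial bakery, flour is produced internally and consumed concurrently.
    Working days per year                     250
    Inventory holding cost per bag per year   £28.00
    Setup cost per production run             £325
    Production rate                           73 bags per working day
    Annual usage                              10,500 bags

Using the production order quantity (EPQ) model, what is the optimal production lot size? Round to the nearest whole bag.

d = 10,500/250 = 42.0000 bags/day;  effective holding cost H(1 − d/p) = 28·(1 − 42.0000/73) = 11.89041
Q* = √(2DS / H_eff) = √(2·10,500·325 / 11.89041) ≈ 757.62

758 bags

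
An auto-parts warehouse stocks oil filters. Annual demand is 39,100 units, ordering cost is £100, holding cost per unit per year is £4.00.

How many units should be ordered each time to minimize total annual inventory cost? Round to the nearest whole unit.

1,398 units

EOQ = √(2DS/H) = √(2 × 39,100 × 100 / 4)
    = √(1,955,000.00) ≈ 1,398.21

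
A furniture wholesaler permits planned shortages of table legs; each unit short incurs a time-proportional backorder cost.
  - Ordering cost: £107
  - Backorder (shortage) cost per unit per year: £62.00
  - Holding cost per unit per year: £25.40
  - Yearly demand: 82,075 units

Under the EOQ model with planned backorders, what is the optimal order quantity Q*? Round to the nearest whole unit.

987 units

Basic EOQ = √(2·82,075·107/25.4) = 831.564
Backorder adjustment √((H+b)/b) = √((25.4+62)/62) = 1.1873
Q* = 831.564 × 1.1873 ≈ 987.31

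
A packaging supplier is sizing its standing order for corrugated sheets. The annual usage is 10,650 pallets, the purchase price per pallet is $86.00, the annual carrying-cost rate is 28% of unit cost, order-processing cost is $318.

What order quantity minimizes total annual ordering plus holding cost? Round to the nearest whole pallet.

Carrying cost H = $86 × 28% = $24.0800/pallet/yr
Q* = √(2·D·S / H) = √(2·10,650·318 / 24.08) = √281,287.4 ≈ 530.37

530 pallets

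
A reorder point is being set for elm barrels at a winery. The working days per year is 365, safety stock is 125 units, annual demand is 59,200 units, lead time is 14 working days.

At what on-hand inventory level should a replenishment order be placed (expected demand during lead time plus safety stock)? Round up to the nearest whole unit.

Daily demand d = 59,200 / 365 = 162.192 units/day
Demand during lead time = 162.192 × 14 = 2,270.68
Reorder point = 2,270.68 + 125 = 2,395.68 → round up

2,396 units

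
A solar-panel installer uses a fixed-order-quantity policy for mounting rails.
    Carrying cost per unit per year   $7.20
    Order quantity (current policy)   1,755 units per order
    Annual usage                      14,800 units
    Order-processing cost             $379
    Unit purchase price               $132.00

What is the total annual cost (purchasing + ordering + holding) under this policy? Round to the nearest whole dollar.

$1,963,114

Ordering: D/Q × S = 14,800/1,755 × $379 = $3,196.13
Holding:  Q/2 × H = 1,755/2 × $7.2 = $6,318.00
Purchase cost = D·C = 14,800 × 132 = $1,953,600.00
Total = $3,196.13 + $6,318.00 + $1,953,600.00 = $1,963,114.13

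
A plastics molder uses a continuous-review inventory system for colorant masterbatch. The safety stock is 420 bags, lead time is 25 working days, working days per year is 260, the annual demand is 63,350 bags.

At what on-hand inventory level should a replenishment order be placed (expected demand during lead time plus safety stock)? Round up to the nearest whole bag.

Daily demand d = 63,350 / 260 = 243.654 bags/day
Demand during lead time = 243.654 × 25 = 6,091.35
Reorder point = 6,091.35 + 420 = 6,511.35 → round up

6,512 bags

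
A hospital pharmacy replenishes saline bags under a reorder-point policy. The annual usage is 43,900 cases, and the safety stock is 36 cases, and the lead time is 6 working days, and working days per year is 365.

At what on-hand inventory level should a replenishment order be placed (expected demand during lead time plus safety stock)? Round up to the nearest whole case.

Daily demand d = 43,900 / 365 = 120.274 cases/day
Demand during lead time = 120.274 × 6 = 721.64
Reorder point = 721.64 + 36 = 757.64 → round up

758 cases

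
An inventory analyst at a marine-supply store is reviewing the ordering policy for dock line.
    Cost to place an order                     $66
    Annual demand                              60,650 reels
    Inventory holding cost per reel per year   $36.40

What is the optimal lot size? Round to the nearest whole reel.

Q* = √(2·D·S / H) = √(2·60,650·66 / 36.4) = √219,939.6 ≈ 468.98

469 reels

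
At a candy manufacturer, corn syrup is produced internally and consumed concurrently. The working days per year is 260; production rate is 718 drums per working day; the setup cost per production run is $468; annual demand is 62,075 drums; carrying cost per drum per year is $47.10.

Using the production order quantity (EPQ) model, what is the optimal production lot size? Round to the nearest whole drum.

d = 62,075/260 = 238.7500 drums/day;  effective holding cost H(1 − d/p) = 47.1·(1 − 238.7500/718) = 31.43827
Q* = √(2DS / H_eff) = √(2·62,075·468 / 31.43827) ≈ 1,359.46

1,359 drums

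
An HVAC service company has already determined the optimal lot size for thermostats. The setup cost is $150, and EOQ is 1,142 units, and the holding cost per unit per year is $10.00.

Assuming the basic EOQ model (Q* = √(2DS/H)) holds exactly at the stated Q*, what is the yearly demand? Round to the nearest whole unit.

43,472 units per year

Since Q* = (2DS/H)^½, squaring gives Q*²·H = 2DS.
D = Q²H / (2S) = 1,142² × 10 / (2 × 150) = 43,472.13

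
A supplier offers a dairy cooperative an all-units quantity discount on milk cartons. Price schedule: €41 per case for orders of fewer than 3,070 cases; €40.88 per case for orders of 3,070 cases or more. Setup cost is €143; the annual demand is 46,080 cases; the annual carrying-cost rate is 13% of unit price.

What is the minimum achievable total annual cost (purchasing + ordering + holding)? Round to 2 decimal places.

€1,894,054.40

H₁ = 13%×€41 = €5.3300;  H₂ = 13%×€40.88 = €5.3144
EOQ₁ = √(2×46,080×143/5.3300) = 1,572.45  (< 3,070, feasible at tier 1)
EOQ₂ = √(2×46,080×143/5.3144) = 1,574.75  (< 3,070 → use Q = 3,070 at tier-2 price)
TC(tier 1 (EOQ₁), Q≈1,572.4) = €1,897,661.14
TC(tier 2, Q≈3,070.0) = €1,894,054.40
Minimum at tier 2: €1,894,054.40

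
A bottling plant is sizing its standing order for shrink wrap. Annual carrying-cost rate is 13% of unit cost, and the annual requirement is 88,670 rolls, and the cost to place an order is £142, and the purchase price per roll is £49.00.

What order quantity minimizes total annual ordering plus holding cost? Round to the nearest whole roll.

1,988 rolls

Holding cost per roll per year: H = 13% × £49 = £6.3700
2DS/H = 2·88,670·142/6.37 = 3,953,262.17
EOQ = √3,953,262.17 ≈ 1,988.28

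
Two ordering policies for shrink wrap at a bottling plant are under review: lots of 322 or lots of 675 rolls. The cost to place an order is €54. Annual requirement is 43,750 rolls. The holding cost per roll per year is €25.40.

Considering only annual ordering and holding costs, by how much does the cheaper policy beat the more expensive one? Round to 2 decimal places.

TC(Q) = (D/Q)S + (Q/2)H
TC(322) = (43,750/322)×54 + (322/2)×25.4 = €11,426.36
TC(675) = (43,750/675)×54 + (675/2)×25.4 = €12,072.50
Lots of 322 are cheaper by €646.14.

€646.14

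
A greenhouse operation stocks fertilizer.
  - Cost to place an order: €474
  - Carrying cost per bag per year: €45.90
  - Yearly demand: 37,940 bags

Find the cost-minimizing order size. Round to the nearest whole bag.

885 bags

EOQ = √(2DS/H) = √(2 × 37,940 × 474 / 45.9)
    = √(783,597.39) ≈ 885.21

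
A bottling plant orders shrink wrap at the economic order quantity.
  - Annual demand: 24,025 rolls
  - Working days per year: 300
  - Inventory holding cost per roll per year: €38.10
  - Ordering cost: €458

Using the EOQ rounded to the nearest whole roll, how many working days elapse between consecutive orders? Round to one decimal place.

EOQ = √(2DS/H) = √(2 × 24,025 × 458 / 38.1)
    = √(577,608.92) ≈ 760.01 → Q = 760 rolls
Days between orders = 300 / (D/Q) = 300 / 31.612 ≈ 9.490

9.5 days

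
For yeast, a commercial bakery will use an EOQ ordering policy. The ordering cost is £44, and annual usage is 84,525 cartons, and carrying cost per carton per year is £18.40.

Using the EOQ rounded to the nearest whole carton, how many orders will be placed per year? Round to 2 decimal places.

2DS/H = 2·84,525·44/18.4 = 404,250.00
EOQ = √404,250.00 ≈ 635.81 → Q = 636
N = D/Q = 84,525/636 ≈ 132.901 orders/yr

132.90 orders per year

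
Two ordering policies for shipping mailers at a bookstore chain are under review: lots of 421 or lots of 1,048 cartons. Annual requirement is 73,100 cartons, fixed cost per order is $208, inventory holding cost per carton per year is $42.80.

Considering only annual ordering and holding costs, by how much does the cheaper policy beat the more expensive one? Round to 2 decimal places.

$8,189.72

TC(Q) = (D/Q)S + (Q/2)H
TC(421) = (73,100/421)×208 + (421/2)×42.8 = $45,125.31
TC(1,048) = (73,100/1,048)×208 + (1,048/2)×42.8 = $36,935.60
Lots of 1,048 are cheaper by $8,189.72.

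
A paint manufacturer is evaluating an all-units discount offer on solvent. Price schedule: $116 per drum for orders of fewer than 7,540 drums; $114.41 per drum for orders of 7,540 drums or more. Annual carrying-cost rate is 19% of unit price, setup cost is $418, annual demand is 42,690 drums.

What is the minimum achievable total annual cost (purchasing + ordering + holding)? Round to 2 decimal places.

H₁ = 19%×$116 = $22.0400;  H₂ = 19%×$114.41 = $21.7379
EOQ₁ = √(2×42,690×418/22.0400) = 1,272.51  (< 7,540, feasible at tier 1)
EOQ₂ = √(2×42,690×418/21.7379) = 1,281.32  (< 7,540 → use Q = 7,540 at tier-2 price)
TC(tier 1 (EOQ₁), Q≈1,272.5) = $4,980,086.07
TC(tier 2, Q≈7,540.0) = $4,968,481.42
Minimum at tier 2: $4,968,481.42

$4,968,481.42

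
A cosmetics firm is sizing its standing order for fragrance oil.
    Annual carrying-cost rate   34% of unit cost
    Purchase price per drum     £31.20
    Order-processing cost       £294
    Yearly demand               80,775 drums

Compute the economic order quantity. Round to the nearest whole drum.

H = i·C = 0.34 × £31.2 = £10.6080 per drum-year
2DS/H = 2·80,775·294/10.608 = 4,477,347.29
EOQ = √4,477,347.29 ≈ 2,115.97

2,116 drums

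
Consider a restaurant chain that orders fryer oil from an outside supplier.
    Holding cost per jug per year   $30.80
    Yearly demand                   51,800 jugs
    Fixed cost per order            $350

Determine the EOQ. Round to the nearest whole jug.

2DS/H = 2·51,800·350/30.8 = 1,177,272.73
EOQ = √1,177,272.73 ≈ 1,085.02

1,085 jugs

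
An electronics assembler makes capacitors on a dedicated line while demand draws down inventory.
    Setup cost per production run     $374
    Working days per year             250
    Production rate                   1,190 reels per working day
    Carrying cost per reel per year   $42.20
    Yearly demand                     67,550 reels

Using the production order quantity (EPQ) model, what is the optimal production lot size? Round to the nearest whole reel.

Daily demand d = 67,550/250 = 270.200; p = 1190; 1 − d/p = 0.77294
EPQ = √(2DS / (H(1 − d/p)))
    = √(2 × 67,550 × 374 / (42.2 × 0.77294)) ≈ 1,244.61

1,245 reels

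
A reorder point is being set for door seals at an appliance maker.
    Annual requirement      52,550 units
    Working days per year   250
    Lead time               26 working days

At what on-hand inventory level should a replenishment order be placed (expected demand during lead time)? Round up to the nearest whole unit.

5,466 units

Daily demand d = 52,550 / 250 = 210.200 units/day
Demand during lead time = 210.200 × 26 = 5,465.20
Reorder point = 5,465.20 → round up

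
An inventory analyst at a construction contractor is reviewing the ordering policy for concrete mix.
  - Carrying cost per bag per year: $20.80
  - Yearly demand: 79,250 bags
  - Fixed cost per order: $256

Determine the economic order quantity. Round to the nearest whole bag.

1,397 bags

2DS/H = 2·79,250·256/20.8 = 1,950,769.23
EOQ = √1,950,769.23 ≈ 1,396.70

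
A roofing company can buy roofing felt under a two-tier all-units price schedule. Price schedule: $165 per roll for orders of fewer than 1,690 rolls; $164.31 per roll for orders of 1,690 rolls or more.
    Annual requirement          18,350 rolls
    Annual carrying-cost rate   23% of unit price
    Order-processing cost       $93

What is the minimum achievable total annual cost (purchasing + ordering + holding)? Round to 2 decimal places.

$3,039,131.00

H₁ = 23%×$165 = $37.9500;  H₂ = 23%×$164.31 = $37.7913
EOQ₁ = √(2×18,350×93/37.9500) = 299.89  (< 1,690, feasible at tier 1)
EOQ₂ = √(2×18,350×93/37.7913) = 300.52  (< 1,690 → use Q = 1,690 at tier-2 price)
TC(tier 1 (EOQ₁), Q≈299.9) = $3,039,131.00
TC(tier 2, Q≈1,690.0) = $3,048,031.94
Minimum at tier 1 (EOQ₁): $3,039,131.00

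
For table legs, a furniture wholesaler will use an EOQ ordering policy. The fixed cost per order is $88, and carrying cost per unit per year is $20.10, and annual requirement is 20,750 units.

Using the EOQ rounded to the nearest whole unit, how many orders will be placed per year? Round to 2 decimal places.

48.71 orders per year

Optimal lot size Q* = (2 × 20,750 × $88 / $20.1)^½ ≈ 426.25 → Q = 426
N = D/Q = 20,750/426 ≈ 48.709 orders/yr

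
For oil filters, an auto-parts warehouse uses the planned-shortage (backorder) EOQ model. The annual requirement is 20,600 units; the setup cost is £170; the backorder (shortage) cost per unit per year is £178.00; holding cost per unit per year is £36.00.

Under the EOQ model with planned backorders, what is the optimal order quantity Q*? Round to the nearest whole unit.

484 units

Q* = √(2DS/H) · √((H + b)/b)
   = √(2 × 20,600 × 170 / 36) · √((36 + 178) / 178)
   = 441.085 × 1.0965 ≈ 483.64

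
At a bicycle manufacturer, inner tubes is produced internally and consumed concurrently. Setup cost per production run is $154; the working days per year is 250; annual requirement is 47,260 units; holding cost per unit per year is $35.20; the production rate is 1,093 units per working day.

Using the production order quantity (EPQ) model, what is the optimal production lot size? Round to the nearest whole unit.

707 units

Daily demand d = 47,260/250 = 189.040; p = 1093; 1 − d/p = 0.82704
EPQ = √(2DS / (H(1 − d/p)))
    = √(2 × 47,260 × 154 / (35.2 × 0.82704)) ≈ 707.11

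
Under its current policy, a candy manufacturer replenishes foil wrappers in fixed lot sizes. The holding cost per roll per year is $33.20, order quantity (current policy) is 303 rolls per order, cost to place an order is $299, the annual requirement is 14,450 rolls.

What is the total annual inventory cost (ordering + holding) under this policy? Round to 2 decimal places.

Annual ordering cost = (D/Q)·S = (14,450/303) × 299 = $14,259.24
Annual holding cost  = (Q/2)·H = (303/2) × 33.2 = $5,029.80
Total = $14,259.24 + $5,029.80 = $19,289.04

$19,289.04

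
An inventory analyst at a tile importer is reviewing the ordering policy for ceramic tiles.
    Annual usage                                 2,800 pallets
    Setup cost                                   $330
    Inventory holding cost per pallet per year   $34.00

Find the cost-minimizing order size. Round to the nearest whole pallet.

233 pallets

2DS/H = 2·2,800·330/34 = 54,352.94
EOQ = √54,352.94 ≈ 233.14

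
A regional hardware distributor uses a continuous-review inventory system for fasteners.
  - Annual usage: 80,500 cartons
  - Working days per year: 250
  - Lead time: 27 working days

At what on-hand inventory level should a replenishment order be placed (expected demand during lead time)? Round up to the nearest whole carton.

8,694 cartons

Daily demand d = 80,500 / 250 = 322.000 cartons/day
Demand during lead time = 322.000 × 27 = 8,694.00
Reorder point = 8,694.00 → round up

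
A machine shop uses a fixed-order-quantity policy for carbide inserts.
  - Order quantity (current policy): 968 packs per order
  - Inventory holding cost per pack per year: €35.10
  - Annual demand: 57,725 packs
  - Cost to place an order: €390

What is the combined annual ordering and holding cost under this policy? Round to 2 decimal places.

Orders/yr = 57,725/968 = 59.633; ordering cost = 59.633 × €390 = €23,256.97
Average inventory = 968/2 = 484; holding cost = 484 × €35.1 = €16,988.40
Total = €23,256.97 + €16,988.40 = €40,245.37

€40,245.37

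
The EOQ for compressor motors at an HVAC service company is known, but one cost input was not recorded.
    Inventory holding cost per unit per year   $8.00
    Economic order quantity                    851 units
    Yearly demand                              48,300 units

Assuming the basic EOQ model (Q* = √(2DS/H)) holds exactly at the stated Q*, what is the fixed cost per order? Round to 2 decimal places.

From Q* = √(2DS/H) ⇒ Q*² = 2DS/H.
S = Q²H / (2D) = 851² × 8 / (2 × 48,300) = 59.9752

$59.98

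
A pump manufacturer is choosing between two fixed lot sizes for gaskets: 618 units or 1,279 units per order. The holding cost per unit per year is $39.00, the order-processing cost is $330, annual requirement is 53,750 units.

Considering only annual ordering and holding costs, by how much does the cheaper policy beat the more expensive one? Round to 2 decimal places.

For each Q, cost = (D/Q)·S + (Q/2)·H.
TC(618) = (53,750/618)×330 + (618/2)×39 = $40,752.46
TC(1,279) = (53,750/1,279)×330 + (1,279/2)×39 = $38,808.76
|ΔTC| = |$40,752.46 − $38,808.76| = $1,943.70

$1,943.70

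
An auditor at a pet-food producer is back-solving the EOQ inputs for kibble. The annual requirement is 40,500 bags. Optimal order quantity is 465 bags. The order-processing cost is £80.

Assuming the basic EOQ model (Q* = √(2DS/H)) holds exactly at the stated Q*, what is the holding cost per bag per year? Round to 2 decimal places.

£29.97

EOQ relation: Q² = 2DS/H, so rearrange for the unknown.
H = 2DS / Q² = 2 × 40,500 × 80 / 465² = 29.9688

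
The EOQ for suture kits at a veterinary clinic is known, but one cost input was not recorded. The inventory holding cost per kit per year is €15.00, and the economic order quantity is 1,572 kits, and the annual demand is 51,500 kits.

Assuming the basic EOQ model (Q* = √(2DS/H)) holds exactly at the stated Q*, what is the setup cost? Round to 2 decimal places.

Since Q* = (2DS/H)^½, squaring gives Q*²·H = 2DS.
S = Q²H / (2D) = 1,572² × 15 / (2 × 51,500) = 359.8812

€359.88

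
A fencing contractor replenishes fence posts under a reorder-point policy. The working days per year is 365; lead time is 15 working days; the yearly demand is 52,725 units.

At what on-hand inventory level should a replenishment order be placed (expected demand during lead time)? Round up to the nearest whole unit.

2,167 units

Daily demand d = 52,725 / 365 = 144.452 units/day
Demand during lead time = 144.452 × 15 = 2,166.78
Reorder point = 2,166.78 → round up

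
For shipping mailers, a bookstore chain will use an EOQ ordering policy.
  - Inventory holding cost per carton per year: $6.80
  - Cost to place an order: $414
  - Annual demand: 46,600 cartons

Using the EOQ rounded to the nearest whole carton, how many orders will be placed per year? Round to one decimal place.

19.6 orders per year

2DS/H = 2·46,600·414/6.8 = 5,674,235.29
EOQ = √5,674,235.29 ≈ 2,382.07 → Q = 2,382
Orders per year = D/Q = 46,600 / 2,382 = 19.563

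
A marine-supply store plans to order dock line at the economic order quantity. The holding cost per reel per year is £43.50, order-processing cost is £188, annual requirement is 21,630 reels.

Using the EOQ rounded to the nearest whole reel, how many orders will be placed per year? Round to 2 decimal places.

50.07 orders per year

Optimal lot size Q* = (2 × 21,630 × £188 / £43.5)^½ ≈ 432.39 → Q = 432
N = D/Q = 21,630/432 ≈ 50.069 orders/yr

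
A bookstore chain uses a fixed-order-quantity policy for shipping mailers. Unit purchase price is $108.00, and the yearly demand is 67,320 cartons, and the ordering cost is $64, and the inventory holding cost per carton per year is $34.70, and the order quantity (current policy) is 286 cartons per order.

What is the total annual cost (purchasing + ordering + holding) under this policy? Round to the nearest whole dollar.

$7,290,587

Ordering: D/Q × S = 67,320/286 × $64 = $15,064.62
Holding:  Q/2 × H = 286/2 × $34.7 = $4,962.10
Purchase cost = D·C = 67,320 × 108 = $7,270,560.00
Total = $15,064.62 + $4,962.10 + $7,270,560.00 = $7,290,586.72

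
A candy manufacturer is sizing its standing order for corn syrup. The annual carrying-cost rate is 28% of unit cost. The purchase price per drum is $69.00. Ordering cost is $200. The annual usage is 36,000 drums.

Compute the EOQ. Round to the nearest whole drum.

863 drums

Carrying cost H = $69 × 28% = $19.3200/drum/yr
Optimal lot size Q* = (2 × 36,000 × $200 / $19.32)^½ ≈ 863.33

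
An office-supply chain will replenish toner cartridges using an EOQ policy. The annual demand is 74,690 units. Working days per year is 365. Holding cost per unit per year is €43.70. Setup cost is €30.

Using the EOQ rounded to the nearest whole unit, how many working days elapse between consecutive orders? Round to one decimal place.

EOQ = √(2DS/H) = √(2 × 74,690 × 30 / 43.7)
    = √(102,549.20) ≈ 320.23 → Q = 320 units
T = Q/D × 365 days = 320/74,690 × 365 = 1.564 days

1.6 days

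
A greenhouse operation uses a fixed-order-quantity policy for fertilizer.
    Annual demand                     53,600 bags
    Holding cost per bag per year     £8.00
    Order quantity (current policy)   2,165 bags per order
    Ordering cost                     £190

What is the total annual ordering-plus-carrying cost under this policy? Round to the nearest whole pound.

Annual ordering cost = (D/Q)·S = (53,600/2,165) × 190 = £4,703.93
Annual holding cost  = (Q/2)·H = (2,165/2) × 8 = £8,660.00
Total = £4,703.93 + £8,660.00 = £13,363.93

£13,364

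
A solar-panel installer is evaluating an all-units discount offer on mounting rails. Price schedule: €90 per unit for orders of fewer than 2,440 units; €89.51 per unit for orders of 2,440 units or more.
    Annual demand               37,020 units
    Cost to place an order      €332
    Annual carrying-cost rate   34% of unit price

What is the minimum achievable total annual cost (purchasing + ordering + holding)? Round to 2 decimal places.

H₁ = 34%×€90 = €30.6000;  H₂ = 34%×€89.51 = €30.4334
EOQ₁ = √(2×37,020×332/30.6000) = 896.28  (< 2,440, feasible at tier 1)
EOQ₂ = √(2×37,020×332/30.4334) = 898.73  (< 2,440 → use Q = 2,440 at tier-2 price)
TC(tier 1 (EOQ₁), Q≈896.3) = €3,359,226.03
TC(tier 2, Q≈2,440.0) = €3,355,826.10
Minimum at tier 2: €3,355,826.10

€3,355,826.10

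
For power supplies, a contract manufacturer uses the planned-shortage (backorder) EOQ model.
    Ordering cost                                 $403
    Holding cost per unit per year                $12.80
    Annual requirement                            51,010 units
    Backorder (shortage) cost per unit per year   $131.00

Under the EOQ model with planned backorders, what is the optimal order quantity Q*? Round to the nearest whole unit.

Q* = √(2DS/H) · √((H + b)/b)
   = √(2 × 51,010 × 403 / 12.8) · √((12.8 + 131) / 131)
   = 1,792.215 × 1.0477 ≈ 1,877.73

1,878 units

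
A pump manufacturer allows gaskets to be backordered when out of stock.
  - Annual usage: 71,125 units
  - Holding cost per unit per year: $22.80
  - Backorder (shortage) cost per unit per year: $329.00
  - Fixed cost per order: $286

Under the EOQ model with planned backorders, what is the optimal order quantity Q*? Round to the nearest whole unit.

Basic EOQ = √(2·71,125·286/22.8) = 1,335.801
Backorder adjustment √((H+b)/b) = √((22.8+329)/329) = 1.0341
Q* = 1,335.801 × 1.0341 ≈ 1,381.31

1,381 units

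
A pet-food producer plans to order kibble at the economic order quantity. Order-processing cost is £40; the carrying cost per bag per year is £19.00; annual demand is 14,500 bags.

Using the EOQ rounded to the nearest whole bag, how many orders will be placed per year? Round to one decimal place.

58.7 orders per year

Q* = √(2·D·S / H) = √(2·14,500·40 / 19) = √61,052.6 ≈ 247.09 → Q = 247
N = D/Q = 14,500/247 ≈ 58.704 orders/yr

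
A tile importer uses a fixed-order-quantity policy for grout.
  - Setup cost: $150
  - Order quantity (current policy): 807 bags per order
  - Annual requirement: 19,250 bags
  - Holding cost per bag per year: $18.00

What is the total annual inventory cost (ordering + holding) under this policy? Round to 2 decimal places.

$10,841.07

Orders/yr = 19,250/807 = 23.854; ordering cost = 23.854 × $150 = $3,578.07
Average inventory = 807/2 = 403.5; holding cost = 403.5 × $18 = $7,263.00
Total = $3,578.07 + $7,263.00 = $10,841.07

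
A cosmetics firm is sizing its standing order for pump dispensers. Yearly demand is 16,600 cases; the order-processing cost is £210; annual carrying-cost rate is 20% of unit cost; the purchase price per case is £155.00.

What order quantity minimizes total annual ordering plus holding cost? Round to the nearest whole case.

474 cases

Holding cost per case per year: H = 20% × £155 = £31.0000
Optimal lot size Q* = (2 × 16,600 × £210 / £31)^½ ≈ 474.24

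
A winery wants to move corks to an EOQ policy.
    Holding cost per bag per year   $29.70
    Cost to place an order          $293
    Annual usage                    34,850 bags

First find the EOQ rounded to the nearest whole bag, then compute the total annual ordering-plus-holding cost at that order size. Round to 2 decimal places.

2DS/H = 2·34,850·293/29.7 = 687,612.79
EOQ = √687,612.79 ≈ 829.22 → Q = 829 bags
Ordering: D/Q × S = 34,850/829 × $293 = $12,317.31
Holding:  Q/2 × H = 829/2 × $29.7 = $12,310.65
Total = $12,317.31 + $12,310.65 = $24,627.96

$24,627.96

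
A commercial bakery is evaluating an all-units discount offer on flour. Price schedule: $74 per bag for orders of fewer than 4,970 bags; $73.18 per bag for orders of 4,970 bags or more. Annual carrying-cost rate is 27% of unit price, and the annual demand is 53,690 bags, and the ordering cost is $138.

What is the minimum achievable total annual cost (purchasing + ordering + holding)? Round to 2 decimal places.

H₁ = 27%×$74 = $19.9800;  H₂ = 27%×$73.18 = $19.7586
EOQ₁ = √(2×53,690×138/19.9800) = 861.20  (< 4,970, feasible at tier 1)
EOQ₂ = √(2×53,690×138/19.7586) = 866.01  (< 4,970 → use Q = 4,970 at tier-2 price)
TC(tier 1 (EOQ₁), Q≈861.2) = $3,990,266.76
TC(tier 2, Q≈4,970.0) = $3,979,625.11
Minimum at tier 2: $3,979,625.11

$3,979,625.11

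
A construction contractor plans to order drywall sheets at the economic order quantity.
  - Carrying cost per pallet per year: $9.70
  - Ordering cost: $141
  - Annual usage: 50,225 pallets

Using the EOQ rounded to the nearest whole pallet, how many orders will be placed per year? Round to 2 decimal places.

Optimal lot size Q* = (2 × 50,225 × $141 / $9.7)^½ ≈ 1,208.37 → Q = 1,208
Orders per year = D/Q = 50,225 / 1,208 = 41.577

41.58 orders per year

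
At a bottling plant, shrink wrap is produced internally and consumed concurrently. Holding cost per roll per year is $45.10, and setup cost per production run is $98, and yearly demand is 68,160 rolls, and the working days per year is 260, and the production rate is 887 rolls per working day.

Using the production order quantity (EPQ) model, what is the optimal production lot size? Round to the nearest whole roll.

d = 68,160/260 = 262.1538 rolls/day;  effective holding cost H(1 − d/p) = 45.1·(1 − 262.1538/887) = 31.77064
Q* = √(2DS / H_eff) = √(2·68,160·98 / 31.77064) ≈ 648.45

648 rolls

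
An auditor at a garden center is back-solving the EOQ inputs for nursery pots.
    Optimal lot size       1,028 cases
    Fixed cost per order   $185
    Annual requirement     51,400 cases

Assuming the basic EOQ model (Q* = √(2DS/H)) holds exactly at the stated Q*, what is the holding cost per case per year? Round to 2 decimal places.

$18.00

From Q* = √(2DS/H) ⇒ Q*² = 2DS/H.
H = 2DS / Q² = 2 × 51,400 × 185 / 1,028² = 17.9961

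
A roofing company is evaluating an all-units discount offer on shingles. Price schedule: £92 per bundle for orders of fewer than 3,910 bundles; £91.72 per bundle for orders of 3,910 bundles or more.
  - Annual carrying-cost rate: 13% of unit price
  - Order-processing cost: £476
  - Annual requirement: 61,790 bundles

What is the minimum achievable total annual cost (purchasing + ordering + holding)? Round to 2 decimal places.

H₁ = 13%×£92 = £11.9600;  H₂ = 13%×£91.72 = £11.9236
EOQ₁ = √(2×61,790×476/11.9600) = 2,217.75  (< 3,910, feasible at tier 1)
EOQ₂ = √(2×61,790×476/11.9236) = 2,221.13  (< 3,910 → use Q = 3,910 at tier-2 price)
TC(tier 1 (EOQ₁), Q≈2,217.7) = £5,711,204.25
TC(tier 2, Q≈3,910.0) = £5,698,211.70
Minimum at tier 2: £5,698,211.70

£5,698,211.70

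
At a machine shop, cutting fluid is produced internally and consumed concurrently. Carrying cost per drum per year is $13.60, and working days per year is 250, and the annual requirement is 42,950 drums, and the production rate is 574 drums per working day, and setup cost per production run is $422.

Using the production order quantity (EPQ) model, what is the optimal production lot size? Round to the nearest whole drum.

1,950 drums

Daily demand d = 42,950/250 = 171.800; p = 574; 1 − d/p = 0.70070
EPQ = √(2DS / (H(1 − d/p)))
    = √(2 × 42,950 × 422 / (13.6 × 0.70070)) ≈ 1,950.38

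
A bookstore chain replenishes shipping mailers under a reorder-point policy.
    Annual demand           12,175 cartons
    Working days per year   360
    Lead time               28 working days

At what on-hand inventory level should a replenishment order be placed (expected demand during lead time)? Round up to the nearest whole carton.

Daily demand d = 12,175 / 360 = 33.819 cartons/day
Demand during lead time = 33.819 × 28 = 946.94
Reorder point = 946.94 → round up

947 cartons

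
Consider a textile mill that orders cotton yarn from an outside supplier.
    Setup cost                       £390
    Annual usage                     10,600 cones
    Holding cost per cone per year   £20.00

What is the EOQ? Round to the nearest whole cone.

Optimal lot size Q* = (2 × 10,600 × £390 / £20)^½ ≈ 642.96

643 cones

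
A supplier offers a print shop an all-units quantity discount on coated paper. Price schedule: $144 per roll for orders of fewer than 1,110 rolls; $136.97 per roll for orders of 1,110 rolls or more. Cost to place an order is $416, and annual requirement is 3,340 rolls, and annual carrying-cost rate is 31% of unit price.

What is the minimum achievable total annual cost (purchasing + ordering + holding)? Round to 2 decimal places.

H₁ = 31%×$144 = $44.6400;  H₂ = 31%×$136.97 = $42.4607
EOQ₁ = √(2×3,340×416/44.6400) = 249.50  (< 1,110, feasible at tier 1)
EOQ₂ = √(2×3,340×416/42.4607) = 255.82  (< 1,110 → use Q = 1,110 at tier-2 price)
TC(tier 1 (EOQ₁), Q≈249.5) = $492,097.74
TC(tier 2, Q≈1,110.0) = $482,297.24
Minimum at tier 2: $482,297.24

$482,297.24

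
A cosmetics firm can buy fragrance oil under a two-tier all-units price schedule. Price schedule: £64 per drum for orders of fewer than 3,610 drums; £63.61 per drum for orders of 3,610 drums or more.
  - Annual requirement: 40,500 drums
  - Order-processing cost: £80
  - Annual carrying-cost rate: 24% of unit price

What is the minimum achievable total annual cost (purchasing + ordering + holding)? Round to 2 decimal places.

H₁ = 24%×£64 = £15.3600;  H₂ = 24%×£63.61 = £15.2664
EOQ₁ = √(2×40,500×80/15.3600) = 649.52  (< 3,610, feasible at tier 1)
EOQ₂ = √(2×40,500×80/15.2664) = 651.51  (< 3,610 → use Q = 3,610 at tier-2 price)
TC(tier 1 (EOQ₁), Q≈649.5) = £2,601,976.61
TC(tier 2, Q≈3,610.0) = £2,604,658.36
Minimum at tier 1 (EOQ₁): £2,601,976.61

£2,601,976.61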